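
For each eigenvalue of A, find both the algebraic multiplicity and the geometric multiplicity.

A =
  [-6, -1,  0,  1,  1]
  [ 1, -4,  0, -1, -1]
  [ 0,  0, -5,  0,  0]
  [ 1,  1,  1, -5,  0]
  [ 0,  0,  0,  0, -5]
λ = -5: alg = 5, geom = 3

Step 1 — factor the characteristic polynomial to read off the algebraic multiplicities:
  χ_A(x) = (x + 5)^5

Step 2 — compute geometric multiplicities via the rank-nullity identity g(λ) = n − rank(A − λI):
  rank(A − (-5)·I) = 2, so dim ker(A − (-5)·I) = n − 2 = 3

Summary:
  λ = -5: algebraic multiplicity = 5, geometric multiplicity = 3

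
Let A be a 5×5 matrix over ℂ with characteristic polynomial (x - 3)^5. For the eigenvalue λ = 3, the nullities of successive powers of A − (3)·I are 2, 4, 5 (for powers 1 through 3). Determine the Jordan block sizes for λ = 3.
Block sizes for λ = 3: [3, 2]

From the dimensions of kernels of powers, the number of Jordan blocks of size at least j is d_j − d_{j−1} where d_j = dim ker(N^j) (with d_0 = 0). Computing the differences gives [2, 2, 1].
The number of blocks of size exactly k is (#blocks of size ≥ k) − (#blocks of size ≥ k + 1), so the partition is: 1 block(s) of size 2, 1 block(s) of size 3.
In nonincreasing order the block sizes are [3, 2].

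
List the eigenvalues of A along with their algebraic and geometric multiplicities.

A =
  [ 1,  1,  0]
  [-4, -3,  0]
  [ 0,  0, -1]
λ = -1: alg = 3, geom = 2

Step 1 — factor the characteristic polynomial to read off the algebraic multiplicities:
  χ_A(x) = (x + 1)^3

Step 2 — compute geometric multiplicities via the rank-nullity identity g(λ) = n − rank(A − λI):
  rank(A − (-1)·I) = 1, so dim ker(A − (-1)·I) = n − 1 = 2

Summary:
  λ = -1: algebraic multiplicity = 3, geometric multiplicity = 2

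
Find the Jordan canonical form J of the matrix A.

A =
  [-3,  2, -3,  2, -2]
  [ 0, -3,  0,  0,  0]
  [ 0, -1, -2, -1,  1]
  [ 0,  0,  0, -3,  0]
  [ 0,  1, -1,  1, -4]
J_3(-3) ⊕ J_1(-3) ⊕ J_1(-3)

The characteristic polynomial is
  det(x·I − A) = x^5 + 15*x^4 + 90*x^3 + 270*x^2 + 405*x + 243 = (x + 3)^5

Eigenvalues and multiplicities (the geometric multiplicity of λ is n − rank(A − λI), which equals the number of Jordan blocks for λ):
  λ = -3: algebraic multiplicity = 5, geometric multiplicity = 3

Determining the block sizes for each eigenvalue:
  λ = -3: with am = 5 and gm = 3, the partition is not yet determined (e.g. several partitions of 5 into 3 parts exist). Let N = A − (-3)·I. Computing rank(N^1) = 2, rank(N^2) = 1, rank(N^3) = 0; the number of blocks of size ≥ j is rank(N^{j−1}) − rank(N^j), giving [3, 1, 1]. So we have 1 block(s) of size 3, 2 block(s) of size 1 → block sizes [3, 1, 1]

Assembling the blocks gives a Jordan form
J =
  [-3,  1,  0,  0,  0]
  [ 0, -3,  1,  0,  0]
  [ 0,  0, -3,  0,  0]
  [ 0,  0,  0, -3,  0]
  [ 0,  0,  0,  0, -3]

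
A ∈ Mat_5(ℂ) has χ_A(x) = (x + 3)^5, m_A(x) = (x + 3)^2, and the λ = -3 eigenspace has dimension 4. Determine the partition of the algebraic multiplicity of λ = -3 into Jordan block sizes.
Block sizes for λ = -3: [2, 1, 1, 1]

Step 1 — from the characteristic polynomial, algebraic multiplicity of λ = -3 is 5. From dim ker(A − (-3)·I) = 4, there are exactly 4 Jordan blocks for λ = -3.
Step 2 — from the minimal polynomial, the factor (x + 3)^2 tells us the largest block for λ = -3 has size 2.
Step 3 — with total size 5, 4 blocks, and largest block 2, the block sizes (in nonincreasing order) are [2, 1, 1, 1].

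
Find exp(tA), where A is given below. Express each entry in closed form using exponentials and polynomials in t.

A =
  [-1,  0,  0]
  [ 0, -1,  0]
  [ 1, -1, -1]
e^{tA} =
  [exp(-t), 0, 0]
  [0, exp(-t), 0]
  [t*exp(-t), -t*exp(-t), exp(-t)]

Strategy: write A = P · J · P⁻¹ where J is a Jordan canonical form, so e^{tA} = P · e^{tJ} · P⁻¹, and e^{tJ} can be computed block-by-block.

A has Jordan form
J =
  [-1,  1,  0]
  [ 0, -1,  0]
  [ 0,  0, -1]
(up to reordering of blocks).

Per-block formulas:
  For a 1×1 block at λ = -1: exp(t · [-1]) = [e^(-1t)].
  For a 2×2 Jordan block J_2(-1): exp(t · J_2(-1)) = e^(-1t)·(I + t·N), where N is the 2×2 nilpotent shift.

After assembling e^{tJ} and conjugating by P, we get:

e^{tA} =
  [exp(-t), 0, 0]
  [0, exp(-t), 0]
  [t*exp(-t), -t*exp(-t), exp(-t)]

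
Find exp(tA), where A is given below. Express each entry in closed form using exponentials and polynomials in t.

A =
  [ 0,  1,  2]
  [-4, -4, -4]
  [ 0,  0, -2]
e^{tA} =
  [2*t*exp(-2*t) + exp(-2*t), t*exp(-2*t), 2*t*exp(-2*t)]
  [-4*t*exp(-2*t), -2*t*exp(-2*t) + exp(-2*t), -4*t*exp(-2*t)]
  [0, 0, exp(-2*t)]

Strategy: write A = P · J · P⁻¹ where J is a Jordan canonical form, so e^{tA} = P · e^{tJ} · P⁻¹, and e^{tJ} can be computed block-by-block.

A has Jordan form
J =
  [-2,  1,  0]
  [ 0, -2,  0]
  [ 0,  0, -2]
(up to reordering of blocks).

Per-block formulas:
  For a 2×2 Jordan block J_2(-2): exp(t · J_2(-2)) = e^(-2t)·(I + t·N), where N is the 2×2 nilpotent shift.
  For a 1×1 block at λ = -2: exp(t · [-2]) = [e^(-2t)].

After assembling e^{tJ} and conjugating by P, we get:

e^{tA} =
  [2*t*exp(-2*t) + exp(-2*t), t*exp(-2*t), 2*t*exp(-2*t)]
  [-4*t*exp(-2*t), -2*t*exp(-2*t) + exp(-2*t), -4*t*exp(-2*t)]
  [0, 0, exp(-2*t)]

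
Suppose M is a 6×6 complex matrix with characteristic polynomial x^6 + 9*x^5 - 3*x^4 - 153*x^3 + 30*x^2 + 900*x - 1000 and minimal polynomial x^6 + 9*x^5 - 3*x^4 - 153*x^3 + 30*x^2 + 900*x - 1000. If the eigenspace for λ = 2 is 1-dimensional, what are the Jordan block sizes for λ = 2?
Block sizes for λ = 2: [3]

Step 1 — from the characteristic polynomial, algebraic multiplicity of λ = 2 is 3. From dim ker(M − (2)·I) = 1, there are exactly 1 Jordan blocks for λ = 2.
Step 2 — from the minimal polynomial, the factor (x − 2)^3 tells us the largest block for λ = 2 has size 3.
Step 3 — with total size 3, 1 blocks, and largest block 3, the block sizes (in nonincreasing order) are [3].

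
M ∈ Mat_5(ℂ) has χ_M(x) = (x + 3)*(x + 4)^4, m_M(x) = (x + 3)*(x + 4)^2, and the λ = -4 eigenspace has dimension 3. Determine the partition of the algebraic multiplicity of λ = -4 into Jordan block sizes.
Block sizes for λ = -4: [2, 1, 1]

Step 1 — from the characteristic polynomial, algebraic multiplicity of λ = -4 is 4. From dim ker(M − (-4)·I) = 3, there are exactly 3 Jordan blocks for λ = -4.
Step 2 — from the minimal polynomial, the factor (x + 4)^2 tells us the largest block for λ = -4 has size 2.
Step 3 — with total size 4, 3 blocks, and largest block 2, the block sizes (in nonincreasing order) are [2, 1, 1].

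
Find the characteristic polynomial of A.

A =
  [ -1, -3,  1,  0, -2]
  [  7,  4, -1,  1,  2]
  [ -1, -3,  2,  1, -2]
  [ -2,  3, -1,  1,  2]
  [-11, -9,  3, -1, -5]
x^5 - x^4 - 2*x^3 + 2*x^2 + x - 1

Expanding det(x·I − A) (e.g. by cofactor expansion or by noting that A is similar to its Jordan form J, which has the same characteristic polynomial as A) gives
  χ_A(x) = x^5 - x^4 - 2*x^3 + 2*x^2 + x - 1
which factors as (x - 1)^3*(x + 1)^2. The eigenvalues (with algebraic multiplicities) are λ = -1 with multiplicity 2, λ = 1 with multiplicity 3.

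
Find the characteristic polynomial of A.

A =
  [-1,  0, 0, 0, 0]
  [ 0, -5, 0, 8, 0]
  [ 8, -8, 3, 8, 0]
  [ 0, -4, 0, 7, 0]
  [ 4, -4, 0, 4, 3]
x^5 - 7*x^4 + 10*x^3 + 18*x^2 - 27*x - 27

Expanding det(x·I − A) (e.g. by cofactor expansion or by noting that A is similar to its Jordan form J, which has the same characteristic polynomial as A) gives
  χ_A(x) = x^5 - 7*x^4 + 10*x^3 + 18*x^2 - 27*x - 27
which factors as (x - 3)^3*(x + 1)^2. The eigenvalues (with algebraic multiplicities) are λ = -1 with multiplicity 2, λ = 3 with multiplicity 3.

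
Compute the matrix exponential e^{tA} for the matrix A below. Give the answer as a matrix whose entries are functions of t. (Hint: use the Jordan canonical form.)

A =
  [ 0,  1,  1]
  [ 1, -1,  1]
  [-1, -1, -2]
e^{tA} =
  [t^2*exp(-t)/2 + t*exp(-t) + exp(-t), t*exp(-t), t^2*exp(-t)/2 + t*exp(-t)]
  [t*exp(-t), exp(-t), t*exp(-t)]
  [-t^2*exp(-t)/2 - t*exp(-t), -t*exp(-t), -t^2*exp(-t)/2 - t*exp(-t) + exp(-t)]

Strategy: write A = P · J · P⁻¹ where J is a Jordan canonical form, so e^{tA} = P · e^{tJ} · P⁻¹, and e^{tJ} can be computed block-by-block.

A has Jordan form
J =
  [-1,  1,  0]
  [ 0, -1,  1]
  [ 0,  0, -1]
(up to reordering of blocks).

Per-block formulas:
  For a 3×3 Jordan block J_3(-1): exp(t · J_3(-1)) = e^(-1t)·(I + t·N + (t^2/2)·N^2), where N is the 3×3 nilpotent shift.

After assembling e^{tJ} and conjugating by P, we get:

e^{tA} =
  [t^2*exp(-t)/2 + t*exp(-t) + exp(-t), t*exp(-t), t^2*exp(-t)/2 + t*exp(-t)]
  [t*exp(-t), exp(-t), t*exp(-t)]
  [-t^2*exp(-t)/2 - t*exp(-t), -t*exp(-t), -t^2*exp(-t)/2 - t*exp(-t) + exp(-t)]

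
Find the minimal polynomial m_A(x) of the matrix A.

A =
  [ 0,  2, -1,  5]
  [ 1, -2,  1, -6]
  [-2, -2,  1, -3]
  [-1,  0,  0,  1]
x^3

The characteristic polynomial is χ_A(x) = x^4, so the eigenvalues are known. The minimal polynomial is
  m_A(x) = Π_λ (x − λ)^{k_λ}
where k_λ is the size of the *largest* Jordan block for λ (equivalently, the smallest k with (A − λI)^k v = 0 for every generalised eigenvector v of λ).

  λ = 0: largest Jordan block has size 3, contributing (x − 0)^3

So m_A(x) = x^3 = x^3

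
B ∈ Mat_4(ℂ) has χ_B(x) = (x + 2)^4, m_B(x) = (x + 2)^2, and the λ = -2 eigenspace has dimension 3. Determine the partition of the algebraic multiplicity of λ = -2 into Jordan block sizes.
Block sizes for λ = -2: [2, 1, 1]

Step 1 — from the characteristic polynomial, algebraic multiplicity of λ = -2 is 4. From dim ker(B − (-2)·I) = 3, there are exactly 3 Jordan blocks for λ = -2.
Step 2 — from the minimal polynomial, the factor (x + 2)^2 tells us the largest block for λ = -2 has size 2.
Step 3 — with total size 4, 3 blocks, and largest block 2, the block sizes (in nonincreasing order) are [2, 1, 1].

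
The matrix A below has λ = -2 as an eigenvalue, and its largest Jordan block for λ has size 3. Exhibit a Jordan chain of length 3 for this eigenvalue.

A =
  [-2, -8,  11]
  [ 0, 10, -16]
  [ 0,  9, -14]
A Jordan chain for λ = -2 of length 3:
v_1 = (3, 0, 0)ᵀ
v_2 = (-8, 12, 9)ᵀ
v_3 = (0, 1, 0)ᵀ

Let N = A − (-2)·I. We want v_3 with N^3 v_3 = 0 but N^2 v_3 ≠ 0; then v_{j-1} := N · v_j for j = 3, …, 2.

Pick v_3 = (0, 1, 0)ᵀ.
Then v_2 = N · v_3 = (-8, 12, 9)ᵀ.
Then v_1 = N · v_2 = (3, 0, 0)ᵀ.

Sanity check: (A − (-2)·I) v_1 = (0, 0, 0)ᵀ = 0. ✓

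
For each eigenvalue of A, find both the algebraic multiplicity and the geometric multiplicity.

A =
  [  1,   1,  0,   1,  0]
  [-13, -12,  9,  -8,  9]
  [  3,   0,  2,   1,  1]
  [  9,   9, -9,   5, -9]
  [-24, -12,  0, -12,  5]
λ = -1: alg = 4, geom = 2; λ = 5: alg = 1, geom = 1

Step 1 — factor the characteristic polynomial to read off the algebraic multiplicities:
  χ_A(x) = (x - 5)*(x + 1)^4

Step 2 — compute geometric multiplicities via the rank-nullity identity g(λ) = n − rank(A − λI):
  rank(A − (-1)·I) = 3, so dim ker(A − (-1)·I) = n − 3 = 2
  rank(A − (5)·I) = 4, so dim ker(A − (5)·I) = n − 4 = 1

Summary:
  λ = -1: algebraic multiplicity = 4, geometric multiplicity = 2
  λ = 5: algebraic multiplicity = 1, geometric multiplicity = 1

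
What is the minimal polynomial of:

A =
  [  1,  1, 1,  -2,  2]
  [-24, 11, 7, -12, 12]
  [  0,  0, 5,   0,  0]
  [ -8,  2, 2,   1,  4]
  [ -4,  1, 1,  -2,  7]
x^3 - 15*x^2 + 75*x - 125

The characteristic polynomial is χ_A(x) = (x - 5)^5, so the eigenvalues are known. The minimal polynomial is
  m_A(x) = Π_λ (x − λ)^{k_λ}
where k_λ is the size of the *largest* Jordan block for λ (equivalently, the smallest k with (A − λI)^k v = 0 for every generalised eigenvector v of λ).

  λ = 5: largest Jordan block has size 3, contributing (x − 5)^3

So m_A(x) = (x - 5)^3 = x^3 - 15*x^2 + 75*x - 125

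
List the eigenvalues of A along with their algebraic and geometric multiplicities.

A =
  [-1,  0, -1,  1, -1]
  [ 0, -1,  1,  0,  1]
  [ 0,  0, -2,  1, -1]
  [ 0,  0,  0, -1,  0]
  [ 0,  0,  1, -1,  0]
λ = -1: alg = 5, geom = 3

Step 1 — factor the characteristic polynomial to read off the algebraic multiplicities:
  χ_A(x) = (x + 1)^5

Step 2 — compute geometric multiplicities via the rank-nullity identity g(λ) = n − rank(A − λI):
  rank(A − (-1)·I) = 2, so dim ker(A − (-1)·I) = n − 2 = 3

Summary:
  λ = -1: algebraic multiplicity = 5, geometric multiplicity = 3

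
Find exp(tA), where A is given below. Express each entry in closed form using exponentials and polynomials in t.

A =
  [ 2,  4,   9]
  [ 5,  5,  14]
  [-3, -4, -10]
e^{tA} =
  [t^2*exp(-t) + 3*t*exp(-t) + exp(-t), 4*t*exp(-t), t^2*exp(-t) + 9*t*exp(-t)]
  [3*t^2*exp(-t)/2 + 5*t*exp(-t), 6*t*exp(-t) + exp(-t), 3*t^2*exp(-t)/2 + 14*t*exp(-t)]
  [-t^2*exp(-t) - 3*t*exp(-t), -4*t*exp(-t), -t^2*exp(-t) - 9*t*exp(-t) + exp(-t)]

Strategy: write A = P · J · P⁻¹ where J is a Jordan canonical form, so e^{tA} = P · e^{tJ} · P⁻¹, and e^{tJ} can be computed block-by-block.

A has Jordan form
J =
  [-1,  1,  0]
  [ 0, -1,  1]
  [ 0,  0, -1]
(up to reordering of blocks).

Per-block formulas:
  For a 3×3 Jordan block J_3(-1): exp(t · J_3(-1)) = e^(-1t)·(I + t·N + (t^2/2)·N^2), where N is the 3×3 nilpotent shift.

After assembling e^{tJ} and conjugating by P, we get:

e^{tA} =
  [t^2*exp(-t) + 3*t*exp(-t) + exp(-t), 4*t*exp(-t), t^2*exp(-t) + 9*t*exp(-t)]
  [3*t^2*exp(-t)/2 + 5*t*exp(-t), 6*t*exp(-t) + exp(-t), 3*t^2*exp(-t)/2 + 14*t*exp(-t)]
  [-t^2*exp(-t) - 3*t*exp(-t), -4*t*exp(-t), -t^2*exp(-t) - 9*t*exp(-t) + exp(-t)]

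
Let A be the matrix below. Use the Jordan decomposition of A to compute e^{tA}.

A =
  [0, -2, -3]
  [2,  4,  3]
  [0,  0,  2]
e^{tA} =
  [-2*t*exp(2*t) + exp(2*t), -2*t*exp(2*t), -3*t*exp(2*t)]
  [2*t*exp(2*t), 2*t*exp(2*t) + exp(2*t), 3*t*exp(2*t)]
  [0, 0, exp(2*t)]

Strategy: write A = P · J · P⁻¹ where J is a Jordan canonical form, so e^{tA} = P · e^{tJ} · P⁻¹, and e^{tJ} can be computed block-by-block.

A has Jordan form
J =
  [2, 1, 0]
  [0, 2, 0]
  [0, 0, 2]
(up to reordering of blocks).

Per-block formulas:
  For a 2×2 Jordan block J_2(2): exp(t · J_2(2)) = e^(2t)·(I + t·N), where N is the 2×2 nilpotent shift.
  For a 1×1 block at λ = 2: exp(t · [2]) = [e^(2t)].

After assembling e^{tJ} and conjugating by P, we get:

e^{tA} =
  [-2*t*exp(2*t) + exp(2*t), -2*t*exp(2*t), -3*t*exp(2*t)]
  [2*t*exp(2*t), 2*t*exp(2*t) + exp(2*t), 3*t*exp(2*t)]
  [0, 0, exp(2*t)]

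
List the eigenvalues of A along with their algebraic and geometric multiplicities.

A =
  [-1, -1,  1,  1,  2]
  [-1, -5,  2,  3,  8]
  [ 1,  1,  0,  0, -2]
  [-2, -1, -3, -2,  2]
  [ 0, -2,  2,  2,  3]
λ = -1: alg = 5, geom = 3

Step 1 — factor the characteristic polynomial to read off the algebraic multiplicities:
  χ_A(x) = (x + 1)^5

Step 2 — compute geometric multiplicities via the rank-nullity identity g(λ) = n − rank(A − λI):
  rank(A − (-1)·I) = 2, so dim ker(A − (-1)·I) = n − 2 = 3

Summary:
  λ = -1: algebraic multiplicity = 5, geometric multiplicity = 3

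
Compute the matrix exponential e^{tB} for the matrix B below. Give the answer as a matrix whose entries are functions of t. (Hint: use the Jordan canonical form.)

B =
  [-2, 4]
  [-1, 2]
e^{tB} =
  [1 - 2*t, 4*t]
  [-t, 2*t + 1]

Strategy: write B = P · J · P⁻¹ where J is a Jordan canonical form, so e^{tB} = P · e^{tJ} · P⁻¹, and e^{tJ} can be computed block-by-block.

B has Jordan form
J =
  [0, 1]
  [0, 0]
(up to reordering of blocks).

Per-block formulas:
  For a 2×2 Jordan block J_2(0): exp(t · J_2(0)) = e^(0t)·(I + t·N), where N is the 2×2 nilpotent shift.

After assembling e^{tJ} and conjugating by P, we get:

e^{tB} =
  [1 - 2*t, 4*t]
  [-t, 2*t + 1]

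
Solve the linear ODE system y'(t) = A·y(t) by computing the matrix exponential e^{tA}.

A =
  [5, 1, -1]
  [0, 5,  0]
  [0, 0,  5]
e^{tA} =
  [exp(5*t), t*exp(5*t), -t*exp(5*t)]
  [0, exp(5*t), 0]
  [0, 0, exp(5*t)]

Strategy: write A = P · J · P⁻¹ where J is a Jordan canonical form, so e^{tA} = P · e^{tJ} · P⁻¹, and e^{tJ} can be computed block-by-block.

A has Jordan form
J =
  [5, 1, 0]
  [0, 5, 0]
  [0, 0, 5]
(up to reordering of blocks).

Per-block formulas:
  For a 1×1 block at λ = 5: exp(t · [5]) = [e^(5t)].
  For a 2×2 Jordan block J_2(5): exp(t · J_2(5)) = e^(5t)·(I + t·N), where N is the 2×2 nilpotent shift.

After assembling e^{tJ} and conjugating by P, we get:

e^{tA} =
  [exp(5*t), t*exp(5*t), -t*exp(5*t)]
  [0, exp(5*t), 0]
  [0, 0, exp(5*t)]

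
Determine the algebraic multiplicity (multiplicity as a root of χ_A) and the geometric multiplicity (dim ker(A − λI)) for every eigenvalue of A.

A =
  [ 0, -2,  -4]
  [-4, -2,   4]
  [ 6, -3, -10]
λ = -4: alg = 3, geom = 2

Step 1 — factor the characteristic polynomial to read off the algebraic multiplicities:
  χ_A(x) = (x + 4)^3

Step 2 — compute geometric multiplicities via the rank-nullity identity g(λ) = n − rank(A − λI):
  rank(A − (-4)·I) = 1, so dim ker(A − (-4)·I) = n − 1 = 2

Summary:
  λ = -4: algebraic multiplicity = 3, geometric multiplicity = 2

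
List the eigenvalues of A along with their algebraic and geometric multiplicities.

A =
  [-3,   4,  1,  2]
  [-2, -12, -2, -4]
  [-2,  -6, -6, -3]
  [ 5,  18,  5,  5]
λ = -4: alg = 4, geom = 2

Step 1 — factor the characteristic polynomial to read off the algebraic multiplicities:
  χ_A(x) = (x + 4)^4

Step 2 — compute geometric multiplicities via the rank-nullity identity g(λ) = n − rank(A − λI):
  rank(A − (-4)·I) = 2, so dim ker(A − (-4)·I) = n − 2 = 2

Summary:
  λ = -4: algebraic multiplicity = 4, geometric multiplicity = 2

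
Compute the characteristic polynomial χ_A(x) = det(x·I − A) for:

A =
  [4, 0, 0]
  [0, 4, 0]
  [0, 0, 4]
x^3 - 12*x^2 + 48*x - 64

Expanding det(x·I − A) (e.g. by cofactor expansion or by noting that A is similar to its Jordan form J, which has the same characteristic polynomial as A) gives
  χ_A(x) = x^3 - 12*x^2 + 48*x - 64
which factors as (x - 4)^3. The eigenvalues (with algebraic multiplicities) are λ = 4 with multiplicity 3.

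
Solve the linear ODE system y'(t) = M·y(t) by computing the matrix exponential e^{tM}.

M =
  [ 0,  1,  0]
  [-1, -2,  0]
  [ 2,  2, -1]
e^{tM} =
  [t*exp(-t) + exp(-t), t*exp(-t), 0]
  [-t*exp(-t), -t*exp(-t) + exp(-t), 0]
  [2*t*exp(-t), 2*t*exp(-t), exp(-t)]

Strategy: write M = P · J · P⁻¹ where J is a Jordan canonical form, so e^{tM} = P · e^{tJ} · P⁻¹, and e^{tJ} can be computed block-by-block.

M has Jordan form
J =
  [-1,  1,  0]
  [ 0, -1,  0]
  [ 0,  0, -1]
(up to reordering of blocks).

Per-block formulas:
  For a 1×1 block at λ = -1: exp(t · [-1]) = [e^(-1t)].
  For a 2×2 Jordan block J_2(-1): exp(t · J_2(-1)) = e^(-1t)·(I + t·N), where N is the 2×2 nilpotent shift.

After assembling e^{tJ} and conjugating by P, we get:

e^{tM} =
  [t*exp(-t) + exp(-t), t*exp(-t), 0]
  [-t*exp(-t), -t*exp(-t) + exp(-t), 0]
  [2*t*exp(-t), 2*t*exp(-t), exp(-t)]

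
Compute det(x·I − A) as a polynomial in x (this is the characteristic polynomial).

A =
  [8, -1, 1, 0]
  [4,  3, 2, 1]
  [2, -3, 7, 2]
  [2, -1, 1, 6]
x^4 - 24*x^3 + 216*x^2 - 864*x + 1296

Expanding det(x·I − A) (e.g. by cofactor expansion or by noting that A is similar to its Jordan form J, which has the same characteristic polynomial as A) gives
  χ_A(x) = x^4 - 24*x^3 + 216*x^2 - 864*x + 1296
which factors as (x - 6)^4. The eigenvalues (with algebraic multiplicities) are λ = 6 with multiplicity 4.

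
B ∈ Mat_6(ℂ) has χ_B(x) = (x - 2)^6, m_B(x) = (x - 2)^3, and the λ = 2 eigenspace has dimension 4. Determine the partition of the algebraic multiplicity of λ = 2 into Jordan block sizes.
Block sizes for λ = 2: [3, 1, 1, 1]

Step 1 — from the characteristic polynomial, algebraic multiplicity of λ = 2 is 6. From dim ker(B − (2)·I) = 4, there are exactly 4 Jordan blocks for λ = 2.
Step 2 — from the minimal polynomial, the factor (x − 2)^3 tells us the largest block for λ = 2 has size 3.
Step 3 — with total size 6, 4 blocks, and largest block 3, the block sizes (in nonincreasing order) are [3, 1, 1, 1].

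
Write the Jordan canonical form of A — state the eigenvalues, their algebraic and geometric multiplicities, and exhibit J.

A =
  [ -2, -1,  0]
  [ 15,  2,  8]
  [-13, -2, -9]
J_3(-3)

The characteristic polynomial is
  det(x·I − A) = x^3 + 9*x^2 + 27*x + 27 = (x + 3)^3

Eigenvalues and multiplicities (the geometric multiplicity of λ is n − rank(A − λI), which equals the number of Jordan blocks for λ):
  λ = -3: algebraic multiplicity = 3, geometric multiplicity = 1

Determining the block sizes for each eigenvalue:
  λ = -3: one block (gm = 1), so the single block has size am = 3 → block sizes [3]

Assembling the blocks gives a Jordan form
J =
  [-3,  1,  0]
  [ 0, -3,  1]
  [ 0,  0, -3]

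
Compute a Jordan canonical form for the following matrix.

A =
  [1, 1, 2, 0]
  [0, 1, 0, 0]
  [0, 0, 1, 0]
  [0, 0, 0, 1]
J_2(1) ⊕ J_1(1) ⊕ J_1(1)

The characteristic polynomial is
  det(x·I − A) = x^4 - 4*x^3 + 6*x^2 - 4*x + 1 = (x - 1)^4

Eigenvalues and multiplicities (the geometric multiplicity of λ is n − rank(A − λI), which equals the number of Jordan blocks for λ):
  λ = 1: algebraic multiplicity = 4, geometric multiplicity = 3

Determining the block sizes for each eigenvalue:
  λ = 1: 3 blocks summing to 4 forces exactly one block of size 2 and the rest size 1 → block sizes [2, 1, 1]

Assembling the blocks gives a Jordan form
J =
  [1, 1, 0, 0]
  [0, 1, 0, 0]
  [0, 0, 1, 0]
  [0, 0, 0, 1]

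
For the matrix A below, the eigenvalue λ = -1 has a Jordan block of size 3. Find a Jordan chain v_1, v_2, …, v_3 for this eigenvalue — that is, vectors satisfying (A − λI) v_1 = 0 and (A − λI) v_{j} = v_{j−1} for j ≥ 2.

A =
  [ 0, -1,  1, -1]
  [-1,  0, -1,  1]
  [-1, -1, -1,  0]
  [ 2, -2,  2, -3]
A Jordan chain for λ = -1 of length 3:
v_1 = (-1, 1, 0, -2)ᵀ
v_2 = (1, -1, -1, 2)ᵀ
v_3 = (1, 0, 0, 0)ᵀ

Let N = A − (-1)·I. We want v_3 with N^3 v_3 = 0 but N^2 v_3 ≠ 0; then v_{j-1} := N · v_j for j = 3, …, 2.

Pick v_3 = (1, 0, 0, 0)ᵀ.
Then v_2 = N · v_3 = (1, -1, -1, 2)ᵀ.
Then v_1 = N · v_2 = (-1, 1, 0, -2)ᵀ.

Sanity check: (A − (-1)·I) v_1 = (0, 0, 0, 0)ᵀ = 0. ✓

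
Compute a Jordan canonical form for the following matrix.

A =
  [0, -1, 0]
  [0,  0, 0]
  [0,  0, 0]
J_2(0) ⊕ J_1(0)

The characteristic polynomial is
  det(x·I − A) = x^3

Eigenvalues and multiplicities (the geometric multiplicity of λ is n − rank(A − λI), which equals the number of Jordan blocks for λ):
  λ = 0: algebraic multiplicity = 3, geometric multiplicity = 2

Determining the block sizes for each eigenvalue:
  λ = 0: 2 blocks summing to 3 forces exactly one block of size 2 and the rest size 1 → block sizes [2, 1]

Assembling the blocks gives a Jordan form
J =
  [0, 1, 0]
  [0, 0, 0]
  [0, 0, 0]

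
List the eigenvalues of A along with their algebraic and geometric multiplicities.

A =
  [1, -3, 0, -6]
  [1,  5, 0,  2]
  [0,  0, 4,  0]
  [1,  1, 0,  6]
λ = 4: alg = 4, geom = 3

Step 1 — factor the characteristic polynomial to read off the algebraic multiplicities:
  χ_A(x) = (x - 4)^4

Step 2 — compute geometric multiplicities via the rank-nullity identity g(λ) = n − rank(A − λI):
  rank(A − (4)·I) = 1, so dim ker(A − (4)·I) = n − 1 = 3

Summary:
  λ = 4: algebraic multiplicity = 4, geometric multiplicity = 3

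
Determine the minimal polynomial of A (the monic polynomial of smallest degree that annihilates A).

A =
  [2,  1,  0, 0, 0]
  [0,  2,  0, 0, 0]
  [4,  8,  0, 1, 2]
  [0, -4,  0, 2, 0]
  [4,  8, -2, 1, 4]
x^2 - 4*x + 4

The characteristic polynomial is χ_A(x) = (x - 2)^5, so the eigenvalues are known. The minimal polynomial is
  m_A(x) = Π_λ (x − λ)^{k_λ}
where k_λ is the size of the *largest* Jordan block for λ (equivalently, the smallest k with (A − λI)^k v = 0 for every generalised eigenvector v of λ).

  λ = 2: largest Jordan block has size 2, contributing (x − 2)^2

So m_A(x) = (x - 2)^2 = x^2 - 4*x + 4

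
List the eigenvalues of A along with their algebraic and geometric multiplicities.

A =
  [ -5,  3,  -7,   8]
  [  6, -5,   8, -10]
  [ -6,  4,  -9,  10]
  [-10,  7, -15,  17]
λ = -1: alg = 3, geom = 2; λ = 1: alg = 1, geom = 1

Step 1 — factor the characteristic polynomial to read off the algebraic multiplicities:
  χ_A(x) = (x - 1)*(x + 1)^3

Step 2 — compute geometric multiplicities via the rank-nullity identity g(λ) = n − rank(A − λI):
  rank(A − (-1)·I) = 2, so dim ker(A − (-1)·I) = n − 2 = 2
  rank(A − (1)·I) = 3, so dim ker(A − (1)·I) = n − 3 = 1

Summary:
  λ = -1: algebraic multiplicity = 3, geometric multiplicity = 2
  λ = 1: algebraic multiplicity = 1, geometric multiplicity = 1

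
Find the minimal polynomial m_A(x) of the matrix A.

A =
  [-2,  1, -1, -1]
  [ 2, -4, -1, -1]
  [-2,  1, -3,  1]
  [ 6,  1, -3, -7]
x^3 + 12*x^2 + 48*x + 64

The characteristic polynomial is χ_A(x) = (x + 4)^4, so the eigenvalues are known. The minimal polynomial is
  m_A(x) = Π_λ (x − λ)^{k_λ}
where k_λ is the size of the *largest* Jordan block for λ (equivalently, the smallest k with (A − λI)^k v = 0 for every generalised eigenvector v of λ).

  λ = -4: largest Jordan block has size 3, contributing (x + 4)^3

So m_A(x) = (x + 4)^3 = x^3 + 12*x^2 + 48*x + 64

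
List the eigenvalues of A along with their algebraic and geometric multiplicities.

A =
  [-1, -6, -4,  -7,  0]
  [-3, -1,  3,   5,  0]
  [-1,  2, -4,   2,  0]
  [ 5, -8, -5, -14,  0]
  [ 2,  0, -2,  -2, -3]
λ = -5: alg = 4, geom = 2; λ = -3: alg = 1, geom = 1

Step 1 — factor the characteristic polynomial to read off the algebraic multiplicities:
  χ_A(x) = (x + 3)*(x + 5)^4

Step 2 — compute geometric multiplicities via the rank-nullity identity g(λ) = n − rank(A − λI):
  rank(A − (-5)·I) = 3, so dim ker(A − (-5)·I) = n − 3 = 2
  rank(A − (-3)·I) = 4, so dim ker(A − (-3)·I) = n − 4 = 1

Summary:
  λ = -5: algebraic multiplicity = 4, geometric multiplicity = 2
  λ = -3: algebraic multiplicity = 1, geometric multiplicity = 1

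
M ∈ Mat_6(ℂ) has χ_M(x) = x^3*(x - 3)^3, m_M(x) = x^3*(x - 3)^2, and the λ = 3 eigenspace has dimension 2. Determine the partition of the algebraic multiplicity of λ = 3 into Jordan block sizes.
Block sizes for λ = 3: [2, 1]

Step 1 — from the characteristic polynomial, algebraic multiplicity of λ = 3 is 3. From dim ker(M − (3)·I) = 2, there are exactly 2 Jordan blocks for λ = 3.
Step 2 — from the minimal polynomial, the factor (x − 3)^2 tells us the largest block for λ = 3 has size 2.
Step 3 — with total size 3, 2 blocks, and largest block 2, the block sizes (in nonincreasing order) are [2, 1].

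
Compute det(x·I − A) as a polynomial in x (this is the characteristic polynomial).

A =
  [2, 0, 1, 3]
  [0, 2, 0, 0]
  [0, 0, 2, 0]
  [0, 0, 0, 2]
x^4 - 8*x^3 + 24*x^2 - 32*x + 16

Expanding det(x·I − A) (e.g. by cofactor expansion or by noting that A is similar to its Jordan form J, which has the same characteristic polynomial as A) gives
  χ_A(x) = x^4 - 8*x^3 + 24*x^2 - 32*x + 16
which factors as (x - 2)^4. The eigenvalues (with algebraic multiplicities) are λ = 2 with multiplicity 4.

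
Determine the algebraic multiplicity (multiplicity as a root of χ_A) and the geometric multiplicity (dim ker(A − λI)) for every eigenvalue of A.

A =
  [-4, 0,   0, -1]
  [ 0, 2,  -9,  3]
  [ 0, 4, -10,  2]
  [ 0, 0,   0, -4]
λ = -4: alg = 4, geom = 2

Step 1 — factor the characteristic polynomial to read off the algebraic multiplicities:
  χ_A(x) = (x + 4)^4

Step 2 — compute geometric multiplicities via the rank-nullity identity g(λ) = n − rank(A − λI):
  rank(A − (-4)·I) = 2, so dim ker(A − (-4)·I) = n − 2 = 2

Summary:
  λ = -4: algebraic multiplicity = 4, geometric multiplicity = 2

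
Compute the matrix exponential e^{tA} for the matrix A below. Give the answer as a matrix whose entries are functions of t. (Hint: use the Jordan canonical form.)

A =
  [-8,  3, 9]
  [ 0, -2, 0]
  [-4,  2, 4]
e^{tA} =
  [-6*t*exp(-2*t) + exp(-2*t), 3*t*exp(-2*t), 9*t*exp(-2*t)]
  [0, exp(-2*t), 0]
  [-4*t*exp(-2*t), 2*t*exp(-2*t), 6*t*exp(-2*t) + exp(-2*t)]

Strategy: write A = P · J · P⁻¹ where J is a Jordan canonical form, so e^{tA} = P · e^{tJ} · P⁻¹, and e^{tJ} can be computed block-by-block.

A has Jordan form
J =
  [-2,  1,  0]
  [ 0, -2,  0]
  [ 0,  0, -2]
(up to reordering of blocks).

Per-block formulas:
  For a 1×1 block at λ = -2: exp(t · [-2]) = [e^(-2t)].
  For a 2×2 Jordan block J_2(-2): exp(t · J_2(-2)) = e^(-2t)·(I + t·N), where N is the 2×2 nilpotent shift.

After assembling e^{tJ} and conjugating by P, we get:

e^{tA} =
  [-6*t*exp(-2*t) + exp(-2*t), 3*t*exp(-2*t), 9*t*exp(-2*t)]
  [0, exp(-2*t), 0]
  [-4*t*exp(-2*t), 2*t*exp(-2*t), 6*t*exp(-2*t) + exp(-2*t)]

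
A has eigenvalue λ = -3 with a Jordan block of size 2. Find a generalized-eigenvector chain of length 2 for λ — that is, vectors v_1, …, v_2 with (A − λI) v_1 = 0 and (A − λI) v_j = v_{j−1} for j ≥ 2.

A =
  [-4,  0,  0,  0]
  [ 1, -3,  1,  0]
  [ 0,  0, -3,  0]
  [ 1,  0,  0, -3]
A Jordan chain for λ = -3 of length 2:
v_1 = (0, 1, 0, 0)ᵀ
v_2 = (0, 0, 1, 0)ᵀ

Let N = A − (-3)·I. We want v_2 with N^2 v_2 = 0 but N^1 v_2 ≠ 0; then v_{j-1} := N · v_j for j = 2, …, 2.

Pick v_2 = (0, 0, 1, 0)ᵀ.
Then v_1 = N · v_2 = (0, 1, 0, 0)ᵀ.

Sanity check: (A − (-3)·I) v_1 = (0, 0, 0, 0)ᵀ = 0. ✓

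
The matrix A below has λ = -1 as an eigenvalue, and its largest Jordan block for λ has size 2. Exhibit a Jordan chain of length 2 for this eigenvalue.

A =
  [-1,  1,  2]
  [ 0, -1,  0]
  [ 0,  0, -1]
A Jordan chain for λ = -1 of length 2:
v_1 = (1, 0, 0)ᵀ
v_2 = (0, 1, 0)ᵀ

Let N = A − (-1)·I. We want v_2 with N^2 v_2 = 0 but N^1 v_2 ≠ 0; then v_{j-1} := N · v_j for j = 2, …, 2.

Pick v_2 = (0, 1, 0)ᵀ.
Then v_1 = N · v_2 = (1, 0, 0)ᵀ.

Sanity check: (A − (-1)·I) v_1 = (0, 0, 0)ᵀ = 0. ✓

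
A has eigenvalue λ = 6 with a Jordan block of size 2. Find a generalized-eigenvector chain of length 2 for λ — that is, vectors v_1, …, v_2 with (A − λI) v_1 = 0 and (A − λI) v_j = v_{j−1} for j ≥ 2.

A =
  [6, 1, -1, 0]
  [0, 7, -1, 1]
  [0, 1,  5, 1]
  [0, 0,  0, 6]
A Jordan chain for λ = 6 of length 2:
v_1 = (1, 1, 1, 0)ᵀ
v_2 = (0, 1, 0, 0)ᵀ

Let N = A − (6)·I. We want v_2 with N^2 v_2 = 0 but N^1 v_2 ≠ 0; then v_{j-1} := N · v_j for j = 2, …, 2.

Pick v_2 = (0, 1, 0, 0)ᵀ.
Then v_1 = N · v_2 = (1, 1, 1, 0)ᵀ.

Sanity check: (A − (6)·I) v_1 = (0, 0, 0, 0)ᵀ = 0. ✓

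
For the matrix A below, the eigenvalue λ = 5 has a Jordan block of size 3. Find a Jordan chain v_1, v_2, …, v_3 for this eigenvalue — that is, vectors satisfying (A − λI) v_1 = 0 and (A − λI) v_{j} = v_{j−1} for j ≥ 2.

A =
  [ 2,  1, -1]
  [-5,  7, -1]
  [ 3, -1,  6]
A Jordan chain for λ = 5 of length 3:
v_1 = (1, 2, -1)ᵀ
v_2 = (-3, -5, 3)ᵀ
v_3 = (1, 0, 0)ᵀ

Let N = A − (5)·I. We want v_3 with N^3 v_3 = 0 but N^2 v_3 ≠ 0; then v_{j-1} := N · v_j for j = 3, …, 2.

Pick v_3 = (1, 0, 0)ᵀ.
Then v_2 = N · v_3 = (-3, -5, 3)ᵀ.
Then v_1 = N · v_2 = (1, 2, -1)ᵀ.

Sanity check: (A − (5)·I) v_1 = (0, 0, 0)ᵀ = 0. ✓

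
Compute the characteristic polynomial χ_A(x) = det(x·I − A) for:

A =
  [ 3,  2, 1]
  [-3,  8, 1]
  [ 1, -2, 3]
x^3 - 14*x^2 + 64*x - 96

Expanding det(x·I − A) (e.g. by cofactor expansion or by noting that A is similar to its Jordan form J, which has the same characteristic polynomial as A) gives
  χ_A(x) = x^3 - 14*x^2 + 64*x - 96
which factors as (x - 6)*(x - 4)^2. The eigenvalues (with algebraic multiplicities) are λ = 4 with multiplicity 2, λ = 6 with multiplicity 1.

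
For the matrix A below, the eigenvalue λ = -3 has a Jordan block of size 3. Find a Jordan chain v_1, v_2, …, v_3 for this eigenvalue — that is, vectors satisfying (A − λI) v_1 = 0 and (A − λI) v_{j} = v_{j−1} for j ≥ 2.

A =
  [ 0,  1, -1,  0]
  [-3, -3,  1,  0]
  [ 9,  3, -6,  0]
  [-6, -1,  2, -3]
A Jordan chain for λ = -3 of length 3:
v_1 = (-3, 0, -9, 3)ᵀ
v_2 = (3, -3, 9, -6)ᵀ
v_3 = (1, 0, 0, 0)ᵀ

Let N = A − (-3)·I. We want v_3 with N^3 v_3 = 0 but N^2 v_3 ≠ 0; then v_{j-1} := N · v_j for j = 3, …, 2.

Pick v_3 = (1, 0, 0, 0)ᵀ.
Then v_2 = N · v_3 = (3, -3, 9, -6)ᵀ.
Then v_1 = N · v_2 = (-3, 0, -9, 3)ᵀ.

Sanity check: (A − (-3)·I) v_1 = (0, 0, 0, 0)ᵀ = 0. ✓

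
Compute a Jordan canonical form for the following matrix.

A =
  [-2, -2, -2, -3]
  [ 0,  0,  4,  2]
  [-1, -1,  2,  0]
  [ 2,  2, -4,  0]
J_3(0) ⊕ J_1(0)

The characteristic polynomial is
  det(x·I − A) = x^4

Eigenvalues and multiplicities (the geometric multiplicity of λ is n − rank(A − λI), which equals the number of Jordan blocks for λ):
  λ = 0: algebraic multiplicity = 4, geometric multiplicity = 2

Determining the block sizes for each eigenvalue:
  λ = 0: with am = 4 and gm = 2, the partition is not yet determined (e.g. several partitions of 4 into 2 parts exist). Let N = A − (0)·I. Computing rank(N^1) = 2, rank(N^2) = 1, rank(N^3) = 0; the number of blocks of size ≥ j is rank(N^{j−1}) − rank(N^j), giving [2, 1, 1]. So we have 1 block(s) of size 3, 1 block(s) of size 1 → block sizes [3, 1]

Assembling the blocks gives a Jordan form
J =
  [0, 1, 0, 0]
  [0, 0, 1, 0]
  [0, 0, 0, 0]
  [0, 0, 0, 0]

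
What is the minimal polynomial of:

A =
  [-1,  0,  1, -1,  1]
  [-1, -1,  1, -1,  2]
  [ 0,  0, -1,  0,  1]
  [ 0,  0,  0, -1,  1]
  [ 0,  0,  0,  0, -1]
x^3 + 3*x^2 + 3*x + 1

The characteristic polynomial is χ_A(x) = (x + 1)^5, so the eigenvalues are known. The minimal polynomial is
  m_A(x) = Π_λ (x − λ)^{k_λ}
where k_λ is the size of the *largest* Jordan block for λ (equivalently, the smallest k with (A − λI)^k v = 0 for every generalised eigenvector v of λ).

  λ = -1: largest Jordan block has size 3, contributing (x + 1)^3

So m_A(x) = (x + 1)^3 = x^3 + 3*x^2 + 3*x + 1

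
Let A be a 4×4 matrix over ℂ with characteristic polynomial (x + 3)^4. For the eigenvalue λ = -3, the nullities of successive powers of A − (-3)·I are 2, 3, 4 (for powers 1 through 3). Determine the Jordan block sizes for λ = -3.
Block sizes for λ = -3: [3, 1]

From the dimensions of kernels of powers, the number of Jordan blocks of size at least j is d_j − d_{j−1} where d_j = dim ker(N^j) (with d_0 = 0). Computing the differences gives [2, 1, 1].
The number of blocks of size exactly k is (#blocks of size ≥ k) − (#blocks of size ≥ k + 1), so the partition is: 1 block(s) of size 1, 1 block(s) of size 3.
In nonincreasing order the block sizes are [3, 1].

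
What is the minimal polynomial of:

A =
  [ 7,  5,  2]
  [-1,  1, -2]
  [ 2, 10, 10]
x^2 - 12*x + 36

The characteristic polynomial is χ_A(x) = (x - 6)^3, so the eigenvalues are known. The minimal polynomial is
  m_A(x) = Π_λ (x − λ)^{k_λ}
where k_λ is the size of the *largest* Jordan block for λ (equivalently, the smallest k with (A − λI)^k v = 0 for every generalised eigenvector v of λ).

  λ = 6: largest Jordan block has size 2, contributing (x − 6)^2

So m_A(x) = (x - 6)^2 = x^2 - 12*x + 36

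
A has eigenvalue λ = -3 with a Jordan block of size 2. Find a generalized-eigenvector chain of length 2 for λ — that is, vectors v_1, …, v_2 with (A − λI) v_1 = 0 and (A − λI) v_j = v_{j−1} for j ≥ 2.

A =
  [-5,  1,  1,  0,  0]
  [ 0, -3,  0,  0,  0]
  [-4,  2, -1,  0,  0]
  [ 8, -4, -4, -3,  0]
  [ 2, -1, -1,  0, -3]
A Jordan chain for λ = -3 of length 2:
v_1 = (-2, 0, -4, 8, 2)ᵀ
v_2 = (1, 0, 0, 0, 0)ᵀ

Let N = A − (-3)·I. We want v_2 with N^2 v_2 = 0 but N^1 v_2 ≠ 0; then v_{j-1} := N · v_j for j = 2, …, 2.

Pick v_2 = (1, 0, 0, 0, 0)ᵀ.
Then v_1 = N · v_2 = (-2, 0, -4, 8, 2)ᵀ.

Sanity check: (A − (-3)·I) v_1 = (0, 0, 0, 0, 0)ᵀ = 0. ✓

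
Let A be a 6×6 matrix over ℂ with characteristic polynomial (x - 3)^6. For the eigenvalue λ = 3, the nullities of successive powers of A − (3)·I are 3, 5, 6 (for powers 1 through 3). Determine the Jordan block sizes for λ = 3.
Block sizes for λ = 3: [3, 2, 1]

From the dimensions of kernels of powers, the number of Jordan blocks of size at least j is d_j − d_{j−1} where d_j = dim ker(N^j) (with d_0 = 0). Computing the differences gives [3, 2, 1].
The number of blocks of size exactly k is (#blocks of size ≥ k) − (#blocks of size ≥ k + 1), so the partition is: 1 block(s) of size 1, 1 block(s) of size 2, 1 block(s) of size 3.
In nonincreasing order the block sizes are [3, 2, 1].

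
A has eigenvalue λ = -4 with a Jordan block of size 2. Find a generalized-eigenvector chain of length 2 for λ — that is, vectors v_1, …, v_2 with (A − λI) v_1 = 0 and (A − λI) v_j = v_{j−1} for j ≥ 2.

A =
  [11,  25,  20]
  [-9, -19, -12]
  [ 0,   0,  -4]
A Jordan chain for λ = -4 of length 2:
v_1 = (15, -9, 0)ᵀ
v_2 = (1, 0, 0)ᵀ

Let N = A − (-4)·I. We want v_2 with N^2 v_2 = 0 but N^1 v_2 ≠ 0; then v_{j-1} := N · v_j for j = 2, …, 2.

Pick v_2 = (1, 0, 0)ᵀ.
Then v_1 = N · v_2 = (15, -9, 0)ᵀ.

Sanity check: (A − (-4)·I) v_1 = (0, 0, 0)ᵀ = 0. ✓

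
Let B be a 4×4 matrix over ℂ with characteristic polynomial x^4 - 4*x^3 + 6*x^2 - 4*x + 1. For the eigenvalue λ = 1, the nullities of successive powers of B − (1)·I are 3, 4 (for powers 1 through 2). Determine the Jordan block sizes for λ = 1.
Block sizes for λ = 1: [2, 1, 1]

From the dimensions of kernels of powers, the number of Jordan blocks of size at least j is d_j − d_{j−1} where d_j = dim ker(N^j) (with d_0 = 0). Computing the differences gives [3, 1].
The number of blocks of size exactly k is (#blocks of size ≥ k) − (#blocks of size ≥ k + 1), so the partition is: 2 block(s) of size 1, 1 block(s) of size 2.
In nonincreasing order the block sizes are [2, 1, 1].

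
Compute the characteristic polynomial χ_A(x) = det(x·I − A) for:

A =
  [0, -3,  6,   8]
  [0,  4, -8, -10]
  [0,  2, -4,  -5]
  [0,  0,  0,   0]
x^4

Expanding det(x·I − A) (e.g. by cofactor expansion or by noting that A is similar to its Jordan form J, which has the same characteristic polynomial as A) gives
  χ_A(x) = x^4
which factors as x^4. The eigenvalues (with algebraic multiplicities) are λ = 0 with multiplicity 4.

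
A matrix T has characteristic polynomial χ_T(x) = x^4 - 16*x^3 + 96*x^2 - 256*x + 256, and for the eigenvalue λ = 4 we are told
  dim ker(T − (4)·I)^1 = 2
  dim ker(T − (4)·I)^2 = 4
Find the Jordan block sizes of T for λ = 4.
Block sizes for λ = 4: [2, 2]

From the dimensions of kernels of powers, the number of Jordan blocks of size at least j is d_j − d_{j−1} where d_j = dim ker(N^j) (with d_0 = 0). Computing the differences gives [2, 2].
The number of blocks of size exactly k is (#blocks of size ≥ k) − (#blocks of size ≥ k + 1), so the partition is: 2 block(s) of size 2.
In nonincreasing order the block sizes are [2, 2].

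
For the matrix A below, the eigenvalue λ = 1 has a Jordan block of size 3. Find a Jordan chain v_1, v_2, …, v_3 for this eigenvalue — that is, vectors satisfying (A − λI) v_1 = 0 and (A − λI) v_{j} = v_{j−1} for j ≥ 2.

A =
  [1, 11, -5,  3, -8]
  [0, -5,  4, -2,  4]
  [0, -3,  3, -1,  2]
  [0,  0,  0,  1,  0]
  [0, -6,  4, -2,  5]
A Jordan chain for λ = 1 of length 3:
v_1 = (-3, 0, 0, 0, 0)ᵀ
v_2 = (11, -6, -3, 0, -6)ᵀ
v_3 = (0, 1, 0, 0, 0)ᵀ

Let N = A − (1)·I. We want v_3 with N^3 v_3 = 0 but N^2 v_3 ≠ 0; then v_{j-1} := N · v_j for j = 3, …, 2.

Pick v_3 = (0, 1, 0, 0, 0)ᵀ.
Then v_2 = N · v_3 = (11, -6, -3, 0, -6)ᵀ.
Then v_1 = N · v_2 = (-3, 0, 0, 0, 0)ᵀ.

Sanity check: (A − (1)·I) v_1 = (0, 0, 0, 0, 0)ᵀ = 0. ✓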